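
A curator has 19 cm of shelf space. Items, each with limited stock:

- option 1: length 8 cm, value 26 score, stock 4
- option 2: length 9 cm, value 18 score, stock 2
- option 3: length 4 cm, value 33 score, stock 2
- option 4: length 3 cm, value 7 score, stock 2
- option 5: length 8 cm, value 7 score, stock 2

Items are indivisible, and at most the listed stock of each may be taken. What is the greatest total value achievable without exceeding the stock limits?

Top feasible selections:
- 1×option 1 + 2×option 3 + 1×option 4: length 19, value 99
- 1×option 1 + 2×option 3: length 16, value 92
- 1×option 2 + 2×option 3: length 17, value 84
Best: 99 score.

99 score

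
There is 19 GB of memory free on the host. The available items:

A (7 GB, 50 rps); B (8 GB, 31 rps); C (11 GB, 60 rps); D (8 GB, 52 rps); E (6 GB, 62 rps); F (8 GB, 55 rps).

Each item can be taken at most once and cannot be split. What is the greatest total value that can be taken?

Check high-value combinations within 19 GB:
- C+E: memory 11+6=17, value 60+62=122
- E+F: memory 6+8=14, value 62+55=117
- C+F: memory 11+8=19, value 60+55=115
Best: 122 rps.

122 rps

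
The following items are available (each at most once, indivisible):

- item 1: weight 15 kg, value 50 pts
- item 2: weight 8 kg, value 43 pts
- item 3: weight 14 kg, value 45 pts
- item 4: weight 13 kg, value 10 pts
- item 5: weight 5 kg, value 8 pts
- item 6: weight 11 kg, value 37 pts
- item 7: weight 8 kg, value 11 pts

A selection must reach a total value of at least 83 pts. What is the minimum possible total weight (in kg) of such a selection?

Subsets with value ≥ 83, sorted by total weight:
- item 2+item 3: weight 22, value 88
- item 1+item 2: weight 23, value 93
Minimum weight: 22 kg.

22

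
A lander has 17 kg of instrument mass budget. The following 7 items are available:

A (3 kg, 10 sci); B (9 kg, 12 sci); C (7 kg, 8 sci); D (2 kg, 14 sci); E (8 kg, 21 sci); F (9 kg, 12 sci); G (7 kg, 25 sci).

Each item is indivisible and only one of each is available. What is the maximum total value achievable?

Check high-value combinations within 17 kg:
- D+E+G: mass 2+8+7=17, value 14+21+25=60
- A+D+G: mass 3+2+7=12, value 10+14+25=49
- C+D+G: mass 7+2+7=16, value 8+14+25=47
Best: 60 sci.

60 sci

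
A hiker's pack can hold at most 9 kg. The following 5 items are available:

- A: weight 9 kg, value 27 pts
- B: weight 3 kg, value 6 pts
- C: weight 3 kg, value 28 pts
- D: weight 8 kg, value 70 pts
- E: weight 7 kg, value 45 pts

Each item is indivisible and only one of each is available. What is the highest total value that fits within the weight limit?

Check high-value combinations within 9 kg:
- D: weight 8, value 70
- E: weight 7, value 45
- B+C: weight 3+3=6, value 6+28=34
- C: weight 3, value 28
- A: weight 9, value 27
Best: 70 pts.

70 pts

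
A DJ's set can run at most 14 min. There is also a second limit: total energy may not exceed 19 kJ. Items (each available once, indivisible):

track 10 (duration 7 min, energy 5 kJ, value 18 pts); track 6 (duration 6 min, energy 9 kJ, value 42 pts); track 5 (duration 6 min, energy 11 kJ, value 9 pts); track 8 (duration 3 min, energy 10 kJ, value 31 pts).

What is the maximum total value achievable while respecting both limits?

73 pts

Feasible sets respecting both limits:
- track 6+track 8: duration 9, energy 19, value 73
- track 10+track 6: duration 13, energy 14, value 60
- track 10+track 8: duration 10, energy 15, value 49
- track 6: duration 6, energy 9, value 42
Best: 73 pts.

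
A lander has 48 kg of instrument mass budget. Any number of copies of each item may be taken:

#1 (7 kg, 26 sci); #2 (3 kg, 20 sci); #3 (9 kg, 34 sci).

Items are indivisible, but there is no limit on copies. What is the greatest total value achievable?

320 sci

Best value-per-unit is #2 at 20/3, and filling with it alone uses mass 16×3=48. No mix of the others beats 16×20 = 320.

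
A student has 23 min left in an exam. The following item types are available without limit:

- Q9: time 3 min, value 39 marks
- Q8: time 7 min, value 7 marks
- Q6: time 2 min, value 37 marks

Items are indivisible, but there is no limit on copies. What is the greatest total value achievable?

Best value-per-unit is Q6 at 37/2; filling with it alone gives 11×37 = 407.
Optimal mix: 1×Q9 + 10×Q6 → time 23, value 409.

409 marks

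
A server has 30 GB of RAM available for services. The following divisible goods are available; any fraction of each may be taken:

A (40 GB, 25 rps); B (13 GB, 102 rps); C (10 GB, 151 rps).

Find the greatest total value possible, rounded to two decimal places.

Take in order of value per unit:
- C (151/10 per unit): all 10 → value 151, running total 151.00
- B (102/13 per unit): all 13 → value 102, running total 253.00
- A (25/40 per unit): 7 of 40 → value 7×25/40 = 4.3750, running total 257.38
Total 257.38.

257.38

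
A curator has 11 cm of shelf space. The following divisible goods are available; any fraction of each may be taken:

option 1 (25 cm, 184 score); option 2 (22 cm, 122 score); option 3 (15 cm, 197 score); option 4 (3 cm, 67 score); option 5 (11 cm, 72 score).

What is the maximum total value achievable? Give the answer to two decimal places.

Take in order of value per unit:
- option 4 (67/3 per unit): all 3 → value 67, running total 67.00
- option 3 (197/15 per unit): 8 of 15 → value 8×197/15 = 105.0667, running total 172.07
Total 172.07.

172.07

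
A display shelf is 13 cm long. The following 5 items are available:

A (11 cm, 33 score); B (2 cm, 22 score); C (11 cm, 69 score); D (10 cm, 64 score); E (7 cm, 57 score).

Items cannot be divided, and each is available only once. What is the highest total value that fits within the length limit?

91 score

Check high-value combinations within 13 cm:
- B+C: length 2+11=13, value 22+69=91
- B+D: length 2+10=12, value 22+64=86
- B+E: length 2+7=9, value 22+57=79
Best: 91 score.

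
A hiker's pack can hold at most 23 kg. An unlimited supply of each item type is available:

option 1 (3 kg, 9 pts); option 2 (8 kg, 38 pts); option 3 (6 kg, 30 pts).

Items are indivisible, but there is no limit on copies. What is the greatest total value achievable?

107 pts

Best value-per-unit is option 3 at 30/6; filling with it alone gives 3×30 = 90.
Optimal mix: 1×option 1 + 1×option 2 + 2×option 3 → weight 23, value 107.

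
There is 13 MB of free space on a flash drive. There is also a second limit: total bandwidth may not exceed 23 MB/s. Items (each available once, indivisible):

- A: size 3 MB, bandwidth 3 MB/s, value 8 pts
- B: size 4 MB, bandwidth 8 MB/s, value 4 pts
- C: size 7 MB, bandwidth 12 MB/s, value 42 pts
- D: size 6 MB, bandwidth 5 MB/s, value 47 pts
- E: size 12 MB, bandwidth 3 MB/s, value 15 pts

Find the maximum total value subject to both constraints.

Feasible sets respecting both limits:
- C+D: size 13, bandwidth 17, value 89
- A+B+D: size 13, bandwidth 16, value 59
- A+D: size 9, bandwidth 8, value 55
- B+D: size 10, bandwidth 13, value 51
Best: 89 pts.

89 pts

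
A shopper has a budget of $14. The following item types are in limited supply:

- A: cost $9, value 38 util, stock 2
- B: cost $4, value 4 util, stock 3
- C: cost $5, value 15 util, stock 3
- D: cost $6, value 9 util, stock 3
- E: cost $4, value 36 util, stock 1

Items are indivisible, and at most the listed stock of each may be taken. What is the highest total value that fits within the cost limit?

Best selections within cost 14 and stock limits:
- 1×A + 1×E: cost 13, value 74
- 2×C + 1×E: cost 14, value 66
Best: 74 util.

74 util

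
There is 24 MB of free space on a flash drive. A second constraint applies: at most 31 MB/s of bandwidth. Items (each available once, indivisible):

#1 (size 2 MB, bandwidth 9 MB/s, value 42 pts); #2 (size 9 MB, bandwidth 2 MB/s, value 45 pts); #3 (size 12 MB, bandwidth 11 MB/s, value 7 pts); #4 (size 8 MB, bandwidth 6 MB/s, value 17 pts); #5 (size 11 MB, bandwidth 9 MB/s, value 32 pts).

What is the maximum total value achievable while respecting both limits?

119 pts

Feasible sets respecting both limits:
- #1+#2+#5: size 22, bandwidth 20, value 119
- #1+#2+#4: size 19, bandwidth 17, value 104
- #1+#2+#3: size 23, bandwidth 22, value 94
Best: 119 pts.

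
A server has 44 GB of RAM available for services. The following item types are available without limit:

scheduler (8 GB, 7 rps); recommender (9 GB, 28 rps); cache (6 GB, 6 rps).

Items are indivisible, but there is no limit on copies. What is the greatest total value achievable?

119 rps

Best value-per-unit is recommender at 28/9; filling with it alone gives 4×28 = 112.
Optimal mix: 1×scheduler + 4×recommender → memory 44, value 119.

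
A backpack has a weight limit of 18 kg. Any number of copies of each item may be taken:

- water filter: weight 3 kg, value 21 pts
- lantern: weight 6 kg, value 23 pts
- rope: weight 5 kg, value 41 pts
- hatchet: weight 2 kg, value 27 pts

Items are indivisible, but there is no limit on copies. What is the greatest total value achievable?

243 pts

Best value-per-unit is hatchet at 27/2, and filling with it alone uses weight 9×2=18. No mix of the others beats 9×27 = 243.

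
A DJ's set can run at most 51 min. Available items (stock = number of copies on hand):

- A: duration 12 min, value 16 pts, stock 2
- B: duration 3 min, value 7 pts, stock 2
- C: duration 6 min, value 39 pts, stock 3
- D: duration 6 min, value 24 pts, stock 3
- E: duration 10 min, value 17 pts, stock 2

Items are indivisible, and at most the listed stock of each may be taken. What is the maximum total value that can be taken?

213 pts

Best selections within duration 51 and stock limits:
- 1×B + 3×C + 3×D + 1×E: duration 49, value 213
- 1×A + 1×B + 3×C + 3×D: duration 51, value 212
- 3×C + 3×D + 1×E: duration 46, value 206
- 1×A + 3×C + 3×D: duration 48, value 205
Best: 213 pts.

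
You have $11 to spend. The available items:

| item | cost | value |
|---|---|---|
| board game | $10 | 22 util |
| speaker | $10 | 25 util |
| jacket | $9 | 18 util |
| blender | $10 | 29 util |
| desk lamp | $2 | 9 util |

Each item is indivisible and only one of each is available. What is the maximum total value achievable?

29 util

Check high-value combinations within $11:
- blender: cost 10, value 29
- jacket+desk lamp: cost 9+2=11, value 18+9=27
- speaker: cost 10, value 25
- board game: cost 10, value 22
- jacket: cost 9, value 18
Best: 29 util.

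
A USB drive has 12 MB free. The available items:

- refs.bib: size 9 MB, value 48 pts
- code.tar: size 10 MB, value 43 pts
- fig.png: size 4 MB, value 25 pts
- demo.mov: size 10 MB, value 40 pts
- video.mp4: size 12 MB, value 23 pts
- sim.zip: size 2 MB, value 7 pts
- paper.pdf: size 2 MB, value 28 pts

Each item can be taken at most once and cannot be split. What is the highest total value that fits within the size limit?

Check high-value combinations within 12 MB:
- refs.bib+paper.pdf: size 9+2=11, value 48+28=76
- code.tar+paper.pdf: size 10+2=12, value 43+28=71
- demo.mov+paper.pdf: size 10+2=12, value 40+28=68
- fig.png+sim.zip+paper.pdf: size 4+2+2=8, value 25+7+28=60
- refs.bib+sim.zip: size 9+2=11, value 48+7=55
Best: 76 pts.

76 pts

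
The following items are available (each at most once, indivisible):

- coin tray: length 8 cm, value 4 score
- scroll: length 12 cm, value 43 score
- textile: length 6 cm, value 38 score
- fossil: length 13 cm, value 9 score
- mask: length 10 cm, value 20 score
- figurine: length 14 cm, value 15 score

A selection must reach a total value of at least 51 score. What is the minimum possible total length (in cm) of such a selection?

16

Subsets with value ≥ 51, sorted by total length:
- textile+mask: length 16, value 58
- scroll+textile: length 18, value 81
Minimum length: 16 cm.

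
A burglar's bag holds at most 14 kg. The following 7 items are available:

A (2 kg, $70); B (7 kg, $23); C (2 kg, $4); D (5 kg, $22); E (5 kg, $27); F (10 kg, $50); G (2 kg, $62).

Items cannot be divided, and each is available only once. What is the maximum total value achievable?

Check high-value combinations within 14 kg:
- A+F+G: weight 2+10+2=14, value 70+50+62=182
- A+D+E+G: weight 2+5+5+2=14, value 70+22+27+62=181
- A+C+E+G: weight 2+2+5+2=11, value 70+4+27+62=163
Best: $182.

$182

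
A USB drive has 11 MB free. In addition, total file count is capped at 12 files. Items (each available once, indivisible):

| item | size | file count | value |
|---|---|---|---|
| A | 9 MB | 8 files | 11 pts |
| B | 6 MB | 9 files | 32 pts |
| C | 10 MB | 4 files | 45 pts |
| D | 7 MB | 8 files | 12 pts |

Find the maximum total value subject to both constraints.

45 pts

Feasible sets respecting both limits:
- C: size 10, file count 4, value 45
- B: size 6, file count 9, value 32
- D: size 7, file count 8, value 12
Best: 45 pts.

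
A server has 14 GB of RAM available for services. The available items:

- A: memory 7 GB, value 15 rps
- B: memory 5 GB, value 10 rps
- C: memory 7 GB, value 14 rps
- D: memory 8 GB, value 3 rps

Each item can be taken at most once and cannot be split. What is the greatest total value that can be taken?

This is a 0/1 knapsack; check combinations near the capacity.
- A+C: memory 7+7=14, value 15+14=29
- A+B: memory 7+5=12, value 15+10=25
- B+C: memory 5+7=12, value 10+14=24
- A: memory 7, value 15
- C: memory 7, value 14
Best: 29 rps.

29 rps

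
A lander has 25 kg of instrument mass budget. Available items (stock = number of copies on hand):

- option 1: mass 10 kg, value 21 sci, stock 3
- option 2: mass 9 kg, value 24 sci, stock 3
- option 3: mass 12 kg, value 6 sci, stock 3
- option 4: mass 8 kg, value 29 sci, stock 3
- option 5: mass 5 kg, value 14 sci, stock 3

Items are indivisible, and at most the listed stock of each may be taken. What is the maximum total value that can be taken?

Best selections within mass 25 and stock limits:
- 3×option 4: mass 24, value 87
- 1×option 2 + 2×option 4: mass 25, value 82
- 2×option 4 + 1×option 5: mass 21, value 72
- 1×option 4 + 3×option 5: mass 23, value 71
Best: 87 sci.

87 sci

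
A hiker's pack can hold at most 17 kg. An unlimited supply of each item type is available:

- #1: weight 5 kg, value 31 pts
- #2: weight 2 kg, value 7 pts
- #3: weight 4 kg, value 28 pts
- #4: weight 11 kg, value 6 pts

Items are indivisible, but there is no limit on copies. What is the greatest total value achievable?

Best value-per-unit is #3 at 28/4; filling with it alone gives 4×28 = 112.
Optimal mix: 1×#1 + 3×#3 → weight 17, value 115.

115 pts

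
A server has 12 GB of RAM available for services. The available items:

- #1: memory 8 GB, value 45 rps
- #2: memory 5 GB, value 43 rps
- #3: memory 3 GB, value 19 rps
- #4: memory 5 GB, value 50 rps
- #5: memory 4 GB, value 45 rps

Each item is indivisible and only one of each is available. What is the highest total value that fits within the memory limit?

Check high-value combinations within 12 GB:
- #3+#4+#5: memory 3+5+4=12, value 19+50+45=114
- #2+#3+#5: memory 5+3+4=12, value 43+19+45=107
- #4+#5: memory 5+4=9, value 50+45=95
- #2+#4: memory 5+5=10, value 43+50=93
- #1+#5: memory 8+4=12, value 45+45=90
Best: 114 rps.

114 rps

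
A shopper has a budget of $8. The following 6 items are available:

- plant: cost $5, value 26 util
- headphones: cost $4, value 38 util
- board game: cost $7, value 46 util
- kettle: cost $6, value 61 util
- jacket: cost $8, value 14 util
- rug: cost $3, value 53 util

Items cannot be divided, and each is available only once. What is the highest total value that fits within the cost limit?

Check high-value combinations within $8:
- headphones+rug: cost 4+3=7, value 38+53=91
- plant+rug: cost 5+3=8, value 26+53=79
- kettle: cost 6, value 61
- rug: cost 3, value 53
Best: 91 util.

91 util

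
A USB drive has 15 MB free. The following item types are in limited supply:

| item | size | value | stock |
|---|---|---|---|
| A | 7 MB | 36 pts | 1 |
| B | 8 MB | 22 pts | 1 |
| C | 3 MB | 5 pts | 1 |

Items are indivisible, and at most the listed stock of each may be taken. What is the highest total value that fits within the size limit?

58 pts

Best selections within size 15 and stock limits:
- 1×A + 1×B: size 15, value 58
- 1×A + 1×C: size 10, value 41
- 1×A: size 7, value 36
Best: 58 pts.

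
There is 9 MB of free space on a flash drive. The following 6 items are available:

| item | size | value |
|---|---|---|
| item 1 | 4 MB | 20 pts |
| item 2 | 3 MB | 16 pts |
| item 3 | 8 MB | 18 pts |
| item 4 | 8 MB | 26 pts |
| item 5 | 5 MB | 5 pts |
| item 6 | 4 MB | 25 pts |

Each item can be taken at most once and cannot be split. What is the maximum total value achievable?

Check high-value combinations within 9 MB:
- item 1+item 6: size 4+4=8, value 20+25=45
- item 2+item 6: size 3+4=7, value 16+25=41
- item 1+item 2: size 4+3=7, value 20+16=36
- item 5+item 6: size 5+4=9, value 5+25=30
Best: 45 pts.

45 pts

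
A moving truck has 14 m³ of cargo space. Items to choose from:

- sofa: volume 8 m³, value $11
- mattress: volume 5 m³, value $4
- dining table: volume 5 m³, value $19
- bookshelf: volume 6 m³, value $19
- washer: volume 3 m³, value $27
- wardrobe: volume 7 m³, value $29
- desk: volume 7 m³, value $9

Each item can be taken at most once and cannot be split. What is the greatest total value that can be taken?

$65

Check high-value combinations within 14 m³:
- dining table+bookshelf+washer: volume 5+6+3=14, value 19+19+27=65
- washer+wardrobe: volume 3+7=10, value 27+29=56
- mattress+dining table+washer: volume 5+5+3=13, value 4+19+27=50
Best: $65.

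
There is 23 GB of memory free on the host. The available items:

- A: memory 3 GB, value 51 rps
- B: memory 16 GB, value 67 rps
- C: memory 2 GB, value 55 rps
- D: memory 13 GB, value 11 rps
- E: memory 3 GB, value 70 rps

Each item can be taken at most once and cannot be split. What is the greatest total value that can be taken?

192 rps

Check high-value combinations within 23 GB:
- B+C+E: memory 16+2+3=21, value 67+55+70=192
- A+B+E: memory 3+16+3=22, value 51+67+70=188
- A+C+D+E: memory 3+2+13+3=21, value 51+55+11+70=187
Best: 192 rps.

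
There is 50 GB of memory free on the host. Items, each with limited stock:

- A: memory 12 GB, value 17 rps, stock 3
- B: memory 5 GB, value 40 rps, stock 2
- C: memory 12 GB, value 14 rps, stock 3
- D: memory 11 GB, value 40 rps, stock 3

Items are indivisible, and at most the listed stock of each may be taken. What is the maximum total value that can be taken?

Top feasible selections:
- 2×B + 3×D: memory 43, value 200
- 1×A + 2×B + 2×D: memory 44, value 177
Best: 200 rps.

200 rps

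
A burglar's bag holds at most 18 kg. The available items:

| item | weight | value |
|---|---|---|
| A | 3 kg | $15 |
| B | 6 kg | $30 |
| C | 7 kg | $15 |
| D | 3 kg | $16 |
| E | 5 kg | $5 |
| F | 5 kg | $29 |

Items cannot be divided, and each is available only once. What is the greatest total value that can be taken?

Check high-value combinations within 18 kg:
- A+B+D+F: weight 3+6+3+5=17, value 15+30+16+29=90
- B+D+F: weight 6+3+5=14, value 30+16+29=75
- A+C+D+F: weight 3+7+3+5=18, value 15+15+16+29=75
- A+B+F: weight 3+6+5=14, value 15+30+29=74
Best: $90.

$90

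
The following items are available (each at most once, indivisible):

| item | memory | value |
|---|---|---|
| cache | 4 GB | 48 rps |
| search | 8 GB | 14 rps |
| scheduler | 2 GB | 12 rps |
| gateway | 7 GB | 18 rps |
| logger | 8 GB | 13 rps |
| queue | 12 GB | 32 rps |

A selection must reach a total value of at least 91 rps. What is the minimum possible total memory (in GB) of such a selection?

18

Subsets with value ≥ 91, sorted by total memory:
- cache+scheduler+queue: memory 18, value 92
- cache+search+scheduler+gateway: memory 21, value 92
- cache+scheduler+gateway+logger: memory 21, value 91
Minimum memory: 18 GB.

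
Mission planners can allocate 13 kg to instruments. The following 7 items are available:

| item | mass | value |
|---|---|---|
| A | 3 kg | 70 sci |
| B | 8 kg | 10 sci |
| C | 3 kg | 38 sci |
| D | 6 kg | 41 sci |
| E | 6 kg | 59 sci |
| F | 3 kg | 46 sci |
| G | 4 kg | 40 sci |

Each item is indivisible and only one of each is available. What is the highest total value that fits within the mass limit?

194 sci

Check high-value combinations within 13 kg:
- A+C+F+G: mass 3+3+3+4=13, value 70+38+46+40=194
- A+E+F: mass 3+6+3=12, value 70+59+46=175
- A+E+G: mass 3+6+4=13, value 70+59+40=169
Best: 194 sci.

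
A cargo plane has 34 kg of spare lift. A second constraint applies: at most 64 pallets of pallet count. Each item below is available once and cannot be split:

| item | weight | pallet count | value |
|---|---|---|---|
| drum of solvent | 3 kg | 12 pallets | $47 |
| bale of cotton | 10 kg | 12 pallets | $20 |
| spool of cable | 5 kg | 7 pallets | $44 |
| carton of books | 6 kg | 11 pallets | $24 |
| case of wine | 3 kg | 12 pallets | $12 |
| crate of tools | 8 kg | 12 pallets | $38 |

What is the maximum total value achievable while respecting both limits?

$173

Feasible sets respecting both limits:
- drum of solvent+bale of cotton+spool of cable+carton of books+crate of tools: weight 32, pallet count 54, value 173
- drum of solvent+spool of cable+carton of books+case of wine+crate of tools: weight 25, pallet count 54, value 165
- drum of solvent+bale of cotton+spool of cable+case of wine+crate of tools: weight 29, pallet count 55, value 161
- drum of solvent+spool of cable+carton of books+crate of tools: weight 22, pallet count 42, value 153
Best: $173.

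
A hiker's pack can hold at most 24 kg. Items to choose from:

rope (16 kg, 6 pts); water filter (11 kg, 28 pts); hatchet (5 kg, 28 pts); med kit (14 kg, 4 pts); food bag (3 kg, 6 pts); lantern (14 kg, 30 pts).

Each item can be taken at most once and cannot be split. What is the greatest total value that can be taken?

Check high-value combinations within 24 kg:
- hatchet+food bag+lantern: weight 5+3+14=22, value 28+6+30=64
- water filter+hatchet+food bag: weight 11+5+3=19, value 28+28+6=62
- hatchet+lantern: weight 5+14=19, value 28+30=58
- water filter+hatchet: weight 11+5=16, value 28+28=56
Best: 64 pts.

64 pts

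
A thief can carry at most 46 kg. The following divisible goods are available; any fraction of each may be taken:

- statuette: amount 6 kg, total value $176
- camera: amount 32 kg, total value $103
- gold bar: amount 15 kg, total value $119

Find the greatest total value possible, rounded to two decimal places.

Take in order of value per unit:
- statuette (176/6 per unit): all 6 → value 176, running total 176.00
- gold bar (119/15 per unit): all 15 → value 119, running total 295.00
- camera (103/32 per unit): 25 of 32 → value 25×103/32 = 80.4688, running total 375.47
Total 375.47.

375.47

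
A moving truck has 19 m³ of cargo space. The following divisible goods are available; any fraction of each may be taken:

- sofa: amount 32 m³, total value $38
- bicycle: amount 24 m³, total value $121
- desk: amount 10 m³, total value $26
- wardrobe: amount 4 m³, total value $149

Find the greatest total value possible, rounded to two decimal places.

224.63

Take in order of value per unit:
- wardrobe (149/4 per unit): all 4 → value 149, running total 149.00
- bicycle (121/24 per unit): 15 of 24 → value 15×121/24 = 75.6250, running total 224.63
Total 224.63.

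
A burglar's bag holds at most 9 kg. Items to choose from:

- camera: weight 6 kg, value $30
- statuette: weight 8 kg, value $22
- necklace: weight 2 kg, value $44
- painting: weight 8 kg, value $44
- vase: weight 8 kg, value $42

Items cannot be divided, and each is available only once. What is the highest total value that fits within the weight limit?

$74

Check high-value combinations within 9 kg:
- camera+necklace: weight 6+2=8, value 30+44=74
- necklace: weight 2, value 44
- painting: weight 8, value 44
Best: $74.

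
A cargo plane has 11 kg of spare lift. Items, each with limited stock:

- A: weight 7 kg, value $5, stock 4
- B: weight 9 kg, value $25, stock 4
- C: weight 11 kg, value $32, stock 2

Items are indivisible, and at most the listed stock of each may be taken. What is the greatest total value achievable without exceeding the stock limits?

$32

Best selections within weight 11 and stock limits:
- 1×C: weight 11, value 32
- 1×B: weight 9, value 25
Best: $32.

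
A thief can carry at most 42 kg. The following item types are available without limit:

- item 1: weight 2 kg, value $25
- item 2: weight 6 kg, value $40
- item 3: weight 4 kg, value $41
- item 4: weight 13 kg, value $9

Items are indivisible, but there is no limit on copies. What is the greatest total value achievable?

Best value-per-unit is item 1 at 25/2, and filling with it alone uses weight 21×2=42. No mix of the others beats 21×25 = 525.

$525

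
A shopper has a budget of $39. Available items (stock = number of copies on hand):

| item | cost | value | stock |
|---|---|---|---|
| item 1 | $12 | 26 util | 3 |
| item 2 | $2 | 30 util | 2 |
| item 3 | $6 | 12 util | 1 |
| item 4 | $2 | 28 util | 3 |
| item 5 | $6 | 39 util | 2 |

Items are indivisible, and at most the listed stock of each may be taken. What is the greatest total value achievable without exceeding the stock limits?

248 util

Best selections within cost 39 and stock limits:
- 1×item 1 + 2×item 2 + 3×item 4 + 2×item 5: cost 34, value 248
- 2×item 2 + 1×item 3 + 3×item 4 + 2×item 5: cost 28, value 234
- 1×item 1 + 2×item 2 + 1×item 3 + 2×item 4 + 2×item 5: cost 38, value 232
- 1×item 1 + 1×item 2 + 1×item 3 + 3×item 4 + 2×item 5: cost 38, value 230
Best: 248 util.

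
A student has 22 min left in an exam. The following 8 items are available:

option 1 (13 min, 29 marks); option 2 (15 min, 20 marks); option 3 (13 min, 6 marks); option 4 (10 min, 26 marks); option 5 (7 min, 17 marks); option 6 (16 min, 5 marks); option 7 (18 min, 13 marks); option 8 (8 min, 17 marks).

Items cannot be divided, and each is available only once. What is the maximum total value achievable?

46 marks

This is a 0/1 knapsack; check combinations near the capacity.
- option 1+option 5: time 13+7=20, value 29+17=46
- option 1+option 8: time 13+8=21, value 29+17=46
- option 4+option 5: time 10+7=17, value 26+17=43
- option 4+option 8: time 10+8=18, value 26+17=43
- option 2+option 5: time 15+7=22, value 20+17=37
Best: 46 marks.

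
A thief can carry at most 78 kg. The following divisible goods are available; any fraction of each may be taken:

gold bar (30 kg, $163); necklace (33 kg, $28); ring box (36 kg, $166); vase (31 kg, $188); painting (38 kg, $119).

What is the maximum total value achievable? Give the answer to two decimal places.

Take in order of value per unit:
- vase (188/31 per unit): all 31 → value 188, running total 188.00
- gold bar (163/30 per unit): all 30 → value 163, running total 351.00
- ring box (166/36 per unit): 17 of 36 → value 17×166/36 = 78.3889, running total 429.39
Total 429.39.

429.39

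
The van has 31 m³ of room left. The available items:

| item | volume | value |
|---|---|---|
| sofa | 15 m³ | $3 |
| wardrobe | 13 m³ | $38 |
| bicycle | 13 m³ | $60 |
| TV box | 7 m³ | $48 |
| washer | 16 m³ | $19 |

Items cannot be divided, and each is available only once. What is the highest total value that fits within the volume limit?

Check high-value combinations within 31 m³:
- bicycle+TV box: volume 13+7=20, value 60+48=108
- wardrobe+bicycle: volume 13+13=26, value 38+60=98
- wardrobe+TV box: volume 13+7=20, value 38+48=86
- bicycle+washer: volume 13+16=29, value 60+19=79
- TV box+washer: volume 7+16=23, value 48+19=67
Best: $108.

$108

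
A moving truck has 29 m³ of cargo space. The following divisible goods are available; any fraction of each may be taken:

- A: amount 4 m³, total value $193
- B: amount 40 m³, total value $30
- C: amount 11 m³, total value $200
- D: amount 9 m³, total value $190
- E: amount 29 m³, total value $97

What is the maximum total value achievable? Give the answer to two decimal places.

599.72

Take in order of value per unit:
- A (193/4 per unit): all 4 → value 193, running total 193.00
- D (190/9 per unit): all 9 → value 190, running total 383.00
- C (200/11 per unit): all 11 → value 200, running total 583.00
- E (97/29 per unit): 5 of 29 → value 5×97/29 = 16.7241, running total 599.72
Total 599.72.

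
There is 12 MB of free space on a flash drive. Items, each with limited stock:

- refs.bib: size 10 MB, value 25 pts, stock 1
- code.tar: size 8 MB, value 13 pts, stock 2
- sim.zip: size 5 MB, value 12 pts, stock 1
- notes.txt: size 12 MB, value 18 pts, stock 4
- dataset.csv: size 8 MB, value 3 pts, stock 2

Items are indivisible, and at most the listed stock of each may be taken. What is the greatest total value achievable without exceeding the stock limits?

25 pts

Top feasible selections:
- 1×refs.bib: size 10, value 25
- 1×notes.txt: size 12, value 18
- 1×code.tar: size 8, value 13
- 1×sim.zip: size 5, value 12
Best: 25 pts.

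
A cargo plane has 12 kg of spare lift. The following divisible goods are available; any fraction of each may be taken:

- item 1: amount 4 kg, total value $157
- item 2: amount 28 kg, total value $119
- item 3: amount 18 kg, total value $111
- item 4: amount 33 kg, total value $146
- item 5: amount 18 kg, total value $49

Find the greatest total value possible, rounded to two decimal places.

Take in order of value per unit:
- item 1 (157/4 per unit): all 4 → value 157, running total 157.00
- item 3 (111/18 per unit): 8 of 18 → value 8×111/18 = 49.3333, running total 206.33
Total 206.33.

206.33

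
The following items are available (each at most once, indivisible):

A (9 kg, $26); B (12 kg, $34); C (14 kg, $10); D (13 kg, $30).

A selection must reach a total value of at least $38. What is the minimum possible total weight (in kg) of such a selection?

Subsets with value ≥ 38, sorted by total weight:
- A+B: weight 21, value 60
- A+D: weight 22, value 56
- B+D: weight 25, value 64
- B+C: weight 26, value 44
Minimum weight: 21 kg.

21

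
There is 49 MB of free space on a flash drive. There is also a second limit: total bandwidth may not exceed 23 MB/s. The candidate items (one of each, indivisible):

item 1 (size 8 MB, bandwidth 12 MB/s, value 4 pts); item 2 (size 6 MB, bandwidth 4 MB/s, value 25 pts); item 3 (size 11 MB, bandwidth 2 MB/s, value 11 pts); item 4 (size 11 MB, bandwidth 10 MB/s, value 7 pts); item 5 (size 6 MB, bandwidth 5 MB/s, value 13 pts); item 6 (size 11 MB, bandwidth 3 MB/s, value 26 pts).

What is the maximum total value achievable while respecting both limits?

Feasible sets respecting both limits:
- item 2+item 3+item 5+item 6: size 34, bandwidth 14, value 75
- item 2+item 4+item 5+item 6: size 34, bandwidth 22, value 71
- item 2+item 3+item 4+item 6: size 39, bandwidth 19, value 69
- item 1+item 2+item 3+item 6: size 36, bandwidth 21, value 66
Best: 75 pts.

75 pts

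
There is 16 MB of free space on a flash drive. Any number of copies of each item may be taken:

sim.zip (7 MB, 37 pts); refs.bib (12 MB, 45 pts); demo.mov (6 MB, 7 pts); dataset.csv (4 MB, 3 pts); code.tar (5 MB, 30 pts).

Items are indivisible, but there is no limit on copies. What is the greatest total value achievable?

90 pts

Best value-per-unit is code.tar at 30/5, and filling with it alone uses size 3×5=15. No mix of the others beats 3×30 = 90.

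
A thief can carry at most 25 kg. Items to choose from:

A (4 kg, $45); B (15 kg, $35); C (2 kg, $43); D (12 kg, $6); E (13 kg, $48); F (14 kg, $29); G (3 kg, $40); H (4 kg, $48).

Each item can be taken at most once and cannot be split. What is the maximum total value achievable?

Check high-value combinations within 25 kg:
- A+C+E+H: weight 4+2+13+4=23, value 45+43+48+48=184
- A+C+D+G+H: weight 4+2+12+3+4=25, value 45+43+6+40+48=182
- A+E+G+H: weight 4+13+3+4=24, value 45+48+40+48=181
- C+E+G+H: weight 2+13+3+4=22, value 43+48+40+48=179
- A+C+G+H: weight 4+2+3+4=13, value 45+43+40+48=176
Best: $184.

$184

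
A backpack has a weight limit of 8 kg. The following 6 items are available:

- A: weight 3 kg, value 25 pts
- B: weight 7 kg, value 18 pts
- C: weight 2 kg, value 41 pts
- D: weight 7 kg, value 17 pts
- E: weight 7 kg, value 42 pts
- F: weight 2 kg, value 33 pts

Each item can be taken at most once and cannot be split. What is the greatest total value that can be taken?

Check high-value combinations within 8 kg:
- A+C+F: weight 3+2+2=7, value 25+41+33=99
- C+F: weight 2+2=4, value 41+33=74
- A+C: weight 3+2=5, value 25+41=66
- A+F: weight 3+2=5, value 25+33=58
- E: weight 7, value 42
Best: 99 pts.

99 pts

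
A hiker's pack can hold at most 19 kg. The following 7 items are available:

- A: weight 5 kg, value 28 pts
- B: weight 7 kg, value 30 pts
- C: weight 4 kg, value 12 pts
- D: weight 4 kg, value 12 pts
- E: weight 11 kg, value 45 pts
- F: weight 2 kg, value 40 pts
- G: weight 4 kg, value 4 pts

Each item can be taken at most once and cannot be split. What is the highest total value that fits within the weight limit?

Check high-value combinations within 19 kg:
- A+E+F: weight 5+11+2=18, value 28+45+40=113
- A+B+C+F: weight 5+7+4+2=18, value 28+30+12+40=110
- A+B+D+F: weight 5+7+4+2=18, value 28+30+12+40=110
Best: 113 pts.

113 pts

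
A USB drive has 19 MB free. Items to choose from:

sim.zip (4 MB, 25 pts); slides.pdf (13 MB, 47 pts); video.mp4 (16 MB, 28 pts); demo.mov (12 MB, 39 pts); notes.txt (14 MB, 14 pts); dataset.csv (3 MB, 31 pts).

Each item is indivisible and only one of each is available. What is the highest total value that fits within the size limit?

Check high-value combinations within 19 MB:
- sim.zip+demo.mov+dataset.csv: size 4+12+3=19, value 25+39+31=95
- slides.pdf+dataset.csv: size 13+3=16, value 47+31=78
- sim.zip+slides.pdf: size 4+13=17, value 25+47=72
- demo.mov+dataset.csv: size 12+3=15, value 39+31=70
Best: 95 pts.

95 pts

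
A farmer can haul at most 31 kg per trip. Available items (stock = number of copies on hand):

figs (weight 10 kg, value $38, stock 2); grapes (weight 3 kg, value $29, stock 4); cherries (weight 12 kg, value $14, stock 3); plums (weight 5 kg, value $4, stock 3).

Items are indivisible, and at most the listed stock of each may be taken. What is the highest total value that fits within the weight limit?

$163

Best selections within weight 31 and stock limits:
- 2×figs + 3×grapes: weight 29, value 163
- 1×figs + 4×grapes + 1×plums: weight 27, value 158
- 1×figs + 4×grapes: weight 22, value 154
Best: $163.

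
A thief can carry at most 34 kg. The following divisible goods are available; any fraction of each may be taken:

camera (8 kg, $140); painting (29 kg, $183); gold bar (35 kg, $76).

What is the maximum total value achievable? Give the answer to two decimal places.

Take in order of value per unit:
- camera (140/8 per unit): all 8 → value 140, running total 140.00
- painting (183/29 per unit): 26 of 29 → value 26×183/29 = 164.0690, running total 304.07
Total 304.07.

304.07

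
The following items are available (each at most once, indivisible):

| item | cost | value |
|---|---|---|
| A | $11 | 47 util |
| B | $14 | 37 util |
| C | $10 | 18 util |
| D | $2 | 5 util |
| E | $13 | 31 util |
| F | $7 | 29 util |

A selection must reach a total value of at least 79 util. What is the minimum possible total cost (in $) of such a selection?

20

Subsets with value ≥ 79, sorted by total cost:
- A+D+F: cost 20, value 81
- A+B: cost 25, value 84
- A+D+E: cost 26, value 83
Minimum cost: 20 $.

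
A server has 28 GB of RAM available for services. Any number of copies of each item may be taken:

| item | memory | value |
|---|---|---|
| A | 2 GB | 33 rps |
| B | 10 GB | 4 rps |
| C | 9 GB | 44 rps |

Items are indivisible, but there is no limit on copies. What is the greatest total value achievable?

Best value-per-unit is A at 33/2, and filling with it alone uses memory 14×2=28. No mix of the others beats 14×33 = 462.

462 rps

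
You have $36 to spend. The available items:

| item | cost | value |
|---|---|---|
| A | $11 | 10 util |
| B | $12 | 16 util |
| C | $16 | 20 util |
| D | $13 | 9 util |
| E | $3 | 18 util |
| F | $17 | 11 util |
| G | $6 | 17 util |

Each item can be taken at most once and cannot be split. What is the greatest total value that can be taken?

65 util

Check high-value combinations within $36:
- A+C+E+G: cost 11+16+3+6=36, value 10+20+18+17=65
- A+B+E+G: cost 11+12+3+6=32, value 10+16+18+17=61
- B+D+E+G: cost 12+13+3+6=34, value 16+9+18+17=60
- C+E+G: cost 16+3+6=25, value 20+18+17=55
- B+C+E: cost 12+16+3=31, value 16+20+18=54
Best: 65 util.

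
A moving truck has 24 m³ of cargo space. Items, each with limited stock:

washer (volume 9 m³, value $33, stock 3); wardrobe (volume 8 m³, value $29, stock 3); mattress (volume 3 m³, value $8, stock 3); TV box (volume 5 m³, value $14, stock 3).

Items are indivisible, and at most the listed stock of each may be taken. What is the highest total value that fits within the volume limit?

$87

Best selections within volume 24 and stock limits:
- 3×wardrobe: volume 24, value 87
- 2×washer + 2×mattress: volume 24, value 82
Best: $87.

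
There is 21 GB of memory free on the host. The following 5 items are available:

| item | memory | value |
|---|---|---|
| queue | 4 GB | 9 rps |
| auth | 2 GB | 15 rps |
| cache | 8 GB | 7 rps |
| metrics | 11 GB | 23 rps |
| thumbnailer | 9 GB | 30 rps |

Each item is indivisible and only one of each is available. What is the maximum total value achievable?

Check high-value combinations within 21 GB:
- queue+auth+thumbnailer: memory 4+2+9=15, value 9+15+30=54
- metrics+thumbnailer: memory 11+9=20, value 23+30=53
- auth+cache+thumbnailer: memory 2+8+9=19, value 15+7+30=52
- queue+auth+metrics: memory 4+2+11=17, value 9+15+23=47
Best: 54 rps.

54 rps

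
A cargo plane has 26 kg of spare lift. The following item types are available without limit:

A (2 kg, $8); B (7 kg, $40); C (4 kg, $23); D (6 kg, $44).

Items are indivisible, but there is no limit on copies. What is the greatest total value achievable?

$184

Best value-per-unit is D at 44/6; filling with it alone gives 4×44 = 176.
Optimal mix: 1×A + 4×D → weight 26, value 184.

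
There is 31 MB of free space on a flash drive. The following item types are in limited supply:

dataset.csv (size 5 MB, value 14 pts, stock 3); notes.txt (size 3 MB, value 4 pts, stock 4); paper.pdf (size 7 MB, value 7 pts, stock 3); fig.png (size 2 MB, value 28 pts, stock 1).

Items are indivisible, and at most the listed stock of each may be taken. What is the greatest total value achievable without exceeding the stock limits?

Best selections within size 31 and stock limits:
- 3×dataset.csv + 4×notes.txt + 1×fig.png: size 29, value 86
- 3×dataset.csv + 2×notes.txt + 1×paper.pdf + 1×fig.png: size 30, value 85
Best: 86 pts.

86 pts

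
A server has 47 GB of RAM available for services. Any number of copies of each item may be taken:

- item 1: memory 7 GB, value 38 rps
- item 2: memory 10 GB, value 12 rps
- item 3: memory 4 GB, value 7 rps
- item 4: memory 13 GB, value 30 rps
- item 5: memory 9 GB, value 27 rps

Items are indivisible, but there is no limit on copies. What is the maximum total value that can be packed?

Best value-per-unit is item 1 at 38/7; filling with it alone gives 6×38 = 228.
Optimal mix: 6×item 1 + 1×item 3 → memory 46, value 235.

235 rps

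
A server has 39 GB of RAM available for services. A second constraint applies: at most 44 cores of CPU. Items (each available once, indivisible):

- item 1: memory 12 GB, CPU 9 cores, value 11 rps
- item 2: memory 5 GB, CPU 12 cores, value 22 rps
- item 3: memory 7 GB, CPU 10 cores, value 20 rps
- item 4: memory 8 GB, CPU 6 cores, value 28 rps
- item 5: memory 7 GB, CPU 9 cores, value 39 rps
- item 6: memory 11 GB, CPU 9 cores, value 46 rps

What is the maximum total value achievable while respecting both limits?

135 rps

Feasible sets respecting both limits:
- item 2+item 4+item 5+item 6: memory 31, CPU 36, value 135
- item 3+item 4+item 5+item 6: memory 33, CPU 34, value 133
- item 2+item 3+item 5+item 6: memory 30, CPU 40, value 127
- item 1+item 4+item 5+item 6: memory 38, CPU 33, value 124
Best: 135 rps.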